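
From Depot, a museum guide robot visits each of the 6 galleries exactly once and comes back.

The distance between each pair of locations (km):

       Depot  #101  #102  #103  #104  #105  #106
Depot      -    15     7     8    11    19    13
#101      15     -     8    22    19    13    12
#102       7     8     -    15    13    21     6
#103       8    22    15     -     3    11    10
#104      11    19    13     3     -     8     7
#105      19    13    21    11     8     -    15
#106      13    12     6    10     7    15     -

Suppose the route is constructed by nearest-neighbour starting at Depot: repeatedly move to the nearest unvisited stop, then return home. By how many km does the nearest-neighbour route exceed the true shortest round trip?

Depot: #102=7, #103=8, #104=11, #106=13, #101=15, #105=19 ⇒ #102
#102: #106=6, #101=8, #104=13, #103=15, #105=21 ⇒ #106
#106: #104=7, #103=10, #101=12, #105=15 ⇒ #104
#104: #103=3, #105=8, #101=19 ⇒ #103
#103: #105=11, #101=22 ⇒ #105
#105: #101=13 ⇒ #101
NN route Depot → #102 → #106 → #104 → #103 → #105 → #101 → Depot costs 62.
Optimal: Depot → #102 → #106 → #101 → #105 → #104 → #103 → Depot costs 57 (by enumerating all 360 distinct tours).
Excess = 62 − 57 = 5.

5 km longer than the optimal tour.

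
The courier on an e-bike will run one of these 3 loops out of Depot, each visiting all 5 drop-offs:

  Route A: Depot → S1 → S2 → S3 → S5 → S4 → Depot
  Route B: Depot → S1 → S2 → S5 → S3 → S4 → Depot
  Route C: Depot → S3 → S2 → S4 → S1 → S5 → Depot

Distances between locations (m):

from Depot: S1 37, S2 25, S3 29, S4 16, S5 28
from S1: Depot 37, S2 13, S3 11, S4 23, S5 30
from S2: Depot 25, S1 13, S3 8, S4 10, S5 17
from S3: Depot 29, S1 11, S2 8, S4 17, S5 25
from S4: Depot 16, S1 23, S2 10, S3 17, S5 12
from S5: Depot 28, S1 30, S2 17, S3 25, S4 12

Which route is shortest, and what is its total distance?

Route A: 37 + 13 + 8 + 25 + 12 + 16 = 111
Route B: 37 + 13 + 17 + 25 + 17 + 16 = 125
Route C: 29 + 8 + 10 + 23 + 30 + 28 = 128

111 m — Route A is the shortest.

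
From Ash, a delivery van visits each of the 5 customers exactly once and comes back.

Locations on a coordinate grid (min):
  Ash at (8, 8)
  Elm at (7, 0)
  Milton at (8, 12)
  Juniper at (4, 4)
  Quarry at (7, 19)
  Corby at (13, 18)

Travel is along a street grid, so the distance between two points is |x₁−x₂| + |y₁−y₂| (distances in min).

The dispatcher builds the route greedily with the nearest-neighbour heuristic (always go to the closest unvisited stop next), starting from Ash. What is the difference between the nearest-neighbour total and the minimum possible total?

From Ash: Milton=4, Juniper=8, Elm=9, Quarry=12, Corby=15 → choose Milton (4).
From Milton: Quarry=8, Corby=11, Juniper=12, Elm=13 → choose Quarry (8).
From Quarry: Corby=7, Juniper=18, Elm=19 → choose Corby (7).
From Corby: Juniper=23, Elm=24 → choose Juniper (23).
From Juniper: Elm=7 → choose Elm (7).
NN route Ash → Milton → Quarry → Corby → Juniper → Elm → Ash costs 58.
Optimal: Ash → Elm → Juniper → Quarry → Corby → Milton → Ash costs 56 (by enumerating all 60 distinct tours).
Excess = 58 − 56 = 2.

Excess over optimum: 2 min.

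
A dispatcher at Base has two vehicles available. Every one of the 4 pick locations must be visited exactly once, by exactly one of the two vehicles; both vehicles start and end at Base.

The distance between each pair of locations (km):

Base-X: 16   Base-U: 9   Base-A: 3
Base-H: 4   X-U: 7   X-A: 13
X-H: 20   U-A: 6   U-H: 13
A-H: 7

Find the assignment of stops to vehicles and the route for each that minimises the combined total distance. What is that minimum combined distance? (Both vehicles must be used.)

Check every non-empty split of the stops between the two vehicles; for each half take its own optimal tour:
  {X} + {U, A, H}: 32 + 26 = 58
  {U} + {X, A, H}: 18 + 40 = 58
  {X, U} + {A, H}: 32 + 14 = 46
  {A} + {X, U, H}: 6 + 40 = 46
  {X, A} + {U, H}: 32 + 26 = 58
  {U, A} + {X, H}: 18 + 40 = 58
  … (7 splits in total)
  {X, U, A} + {H}: 32 + 8 = 40  ← best
Best: vehicle 1 Base → X → U → A → Base = 32; vehicle 2 Base → H → Base = 8; combined 40.

40 km — the smallest possible combined total.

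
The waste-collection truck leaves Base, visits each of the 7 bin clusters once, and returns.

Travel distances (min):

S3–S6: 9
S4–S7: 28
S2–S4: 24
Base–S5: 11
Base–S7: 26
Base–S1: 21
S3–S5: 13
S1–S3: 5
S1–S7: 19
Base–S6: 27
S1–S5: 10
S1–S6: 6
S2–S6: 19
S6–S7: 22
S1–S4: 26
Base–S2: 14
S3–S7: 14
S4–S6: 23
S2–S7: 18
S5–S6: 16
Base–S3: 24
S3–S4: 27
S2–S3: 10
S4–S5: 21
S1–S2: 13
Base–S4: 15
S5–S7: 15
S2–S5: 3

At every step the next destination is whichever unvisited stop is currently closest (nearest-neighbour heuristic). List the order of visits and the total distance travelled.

Total distance 100 min via the nearest-neighbour route Base → S5 → S2 → S3 → S1 → S6 → S7 → S4 → Base.

At Base the remaining stops are S5 11, S2 14, S4 15, S1 21, S3 24, S7 26, S6 27; go to S5.
At S5 the remaining stops are S2 3, S1 10, S3 13, S7 15, S6 16, S4 21; go to S2.
At S2 the remaining stops are S3 10, S1 13, S7 18, S6 19, S4 24; go to S3.
At S3 the remaining stops are S1 5, S6 9, S7 14, S4 27; go to S1.
At S1 the remaining stops are S6 6, S7 19, S4 26; go to S6.
At S6 the remaining stops are S7 22, S4 23; go to S7.
At S7 the remaining stops are S4 28; go to S4.
Return S4→Base: 15.
Total = 11 + 3 + 10 + 5 + 6 + 22 + 28 + 15 = 100.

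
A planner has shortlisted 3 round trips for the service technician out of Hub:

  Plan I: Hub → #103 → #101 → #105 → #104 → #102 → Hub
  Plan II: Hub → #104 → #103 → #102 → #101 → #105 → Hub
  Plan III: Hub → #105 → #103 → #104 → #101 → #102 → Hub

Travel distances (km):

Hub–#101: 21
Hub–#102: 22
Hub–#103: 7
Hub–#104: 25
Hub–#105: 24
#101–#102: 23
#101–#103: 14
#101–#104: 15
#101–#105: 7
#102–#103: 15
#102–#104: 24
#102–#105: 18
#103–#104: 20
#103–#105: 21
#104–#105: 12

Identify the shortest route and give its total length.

Plan I: 7 + 14 + 7 + 12 + 24 + 22 = 86
Plan II: 25 + 20 + 15 + 23 + 7 + 24 = 114
Plan III: 24 + 21 + 20 + 15 + 23 + 22 = 125

86 km — Plan I is the shortest.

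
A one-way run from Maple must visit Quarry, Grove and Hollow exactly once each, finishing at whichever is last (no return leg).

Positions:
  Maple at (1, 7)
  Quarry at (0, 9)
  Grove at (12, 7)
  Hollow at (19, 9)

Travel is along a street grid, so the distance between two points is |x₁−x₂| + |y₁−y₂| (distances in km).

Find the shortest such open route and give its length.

There are 3! = 6 possible orderings.
Maple → Quarry → Grove → Hollow: 3+14+9 = 26
Maple → Quarry → Hollow → Grove: 3+19+9 = 31
Maple → Grove → Quarry → Hollow: 11+14+19 = 44
Maple → Grove → Hollow → Quarry: 11+9+19 = 39
Maple → Hollow → Quarry → Grove: 20+19+14 = 53
Maple → Hollow → Grove → Quarry: 20+9+14 = 43
The minimum is 26.
One shortest path: Maple → Quarry → Grove → Hollow.

26 km — the minimum one-way total.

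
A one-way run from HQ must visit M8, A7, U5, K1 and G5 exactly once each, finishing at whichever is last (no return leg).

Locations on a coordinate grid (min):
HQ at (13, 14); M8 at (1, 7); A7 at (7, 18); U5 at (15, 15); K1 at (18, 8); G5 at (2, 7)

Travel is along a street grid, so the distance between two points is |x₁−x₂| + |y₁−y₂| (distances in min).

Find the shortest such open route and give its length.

There are 5! = 120 possible orderings.
HQ → M8 → A7 → U5 → K1 → G5: 19+17+11+10+17 = 74
HQ → M8 → A7 → U5 → G5 → K1: 19+17+11+21+17 = 85
HQ → M8 → A7 → K1 → U5 → G5: 19+17+21+10+21 = 88
HQ → M8 → A7 → K1 → G5 → U5: 19+17+21+17+21 = 95
HQ → M8 → A7 → G5 → U5 → K1: 19+17+16+21+10 = 83
HQ → M8 → A7 → G5 → K1 → U5: 19+17+16+17+10 = 79
HQ → M8 → U5 → A7 → K1 → G5: 19+22+11+21+17 = 90
HQ → M8 → U5 → A7 → G5 → K1: 19+22+11+16+17 = 85
HQ → M8 → U5 → K1 → A7 → G5: 19+22+10+21+16 = 88
HQ → M8 → U5 → K1 → G5 → A7: 19+22+10+17+16 = 84
HQ → M8 → U5 → G5 → A7 → K1: 19+22+21+16+21 = 99
HQ → M8 → U5 → G5 → K1 → A7: 19+22+21+17+21 = 100
HQ → M8 → K1 → A7 → U5 → G5: 19+18+21+11+21 = 90
HQ → M8 → K1 → A7 → G5 → U5: 19+18+21+16+21 = 95
… (106 more)
HQ → U5 → K1 → M8 → G5 → A7: 3+10+18+1+16 = 48  ← best
The minimum is 48.
One shortest path: HQ → U5 → K1 → M8 → G5 → A7.

48 min — the minimum one-way total.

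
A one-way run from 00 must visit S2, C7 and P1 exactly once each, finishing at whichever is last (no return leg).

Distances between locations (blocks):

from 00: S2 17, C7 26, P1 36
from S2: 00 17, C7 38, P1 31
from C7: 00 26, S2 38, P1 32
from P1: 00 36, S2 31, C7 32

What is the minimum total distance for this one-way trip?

There are 3! = 6 possible orderings.
00 → S2 → C7 → P1: 17+38+32 = 87
00 → S2 → P1 → C7: 17+31+32 = 80
00 → C7 → S2 → P1: 26+38+31 = 95
00 → C7 → P1 → S2: 26+32+31 = 89
00 → P1 → S2 → C7: 36+31+38 = 105
00 → P1 → C7 → S2: 36+32+38 = 106
The minimum is 80.
One shortest path: 00 → S2 → P1 → C7.

Minimum one-way distance = 80 blocks.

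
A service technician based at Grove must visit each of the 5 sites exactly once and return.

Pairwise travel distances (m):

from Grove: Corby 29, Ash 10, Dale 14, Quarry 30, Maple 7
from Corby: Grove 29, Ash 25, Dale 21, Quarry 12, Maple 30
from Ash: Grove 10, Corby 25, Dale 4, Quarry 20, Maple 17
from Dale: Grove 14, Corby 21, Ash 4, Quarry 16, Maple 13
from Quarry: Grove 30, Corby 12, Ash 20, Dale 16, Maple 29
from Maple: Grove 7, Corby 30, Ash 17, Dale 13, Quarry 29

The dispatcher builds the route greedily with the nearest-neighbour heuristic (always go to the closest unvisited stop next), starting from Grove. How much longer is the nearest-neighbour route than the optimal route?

From Grove: Maple=7, Ash=10, Dale=14, Corby=29, Quarry=30 → choose Maple (7).
From Maple: Dale=13, Ash=17, Quarry=29, Corby=30 → choose Dale (13).
From Dale: Ash=4, Quarry=16, Corby=21 → choose Ash (4).
From Ash: Quarry=20, Corby=25 → choose Quarry (20).
From Quarry: Corby=12 → choose Corby (12).
NN route Grove → Maple → Dale → Ash → Quarry → Corby → Grove costs 85.
Optimal: Grove → Ash → Dale → Quarry → Corby → Maple → Grove costs 79 (by enumerating all 60 distinct tours).
Excess = 85 − 79 = 6.

Excess over optimum: 6 m.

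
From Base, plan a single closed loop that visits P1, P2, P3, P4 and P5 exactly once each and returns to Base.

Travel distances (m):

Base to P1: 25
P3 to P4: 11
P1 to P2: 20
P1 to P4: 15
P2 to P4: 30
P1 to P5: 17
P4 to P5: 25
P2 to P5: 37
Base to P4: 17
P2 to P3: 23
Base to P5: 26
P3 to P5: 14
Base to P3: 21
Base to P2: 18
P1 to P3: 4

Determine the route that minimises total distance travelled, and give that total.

Minimum total distance: 97 m.

Base-P1-P2-P3-P4-P5-Base: 25+20+23+11+25+26 = 130
Base-P1-P2-P3-P5-P4-Base: 25+20+23+14+25+17 = 124
Base-P1-P2-P4-P3-P5-Base: 25+20+30+11+14+26 = 126
Base-P1-P2-P4-P5-P3-Base: 25+20+30+25+14+21 = 135
Base-P1-P2-P5-P3-P4-Base: 25+20+37+14+11+17 = 124
Base-P1-P2-P5-P4-P3-Base: 25+20+37+25+11+21 = 139
Base-P1-P3-P2-P4-P5-Base: 25+4+23+30+25+26 = 133
Base-P1-P3-P2-P5-P4-Base: 25+4+23+37+25+17 = 131
Base-P1-P3-P4-P2-P5-Base: 25+4+11+30+37+26 = 133
Base-P1-P3-P4-P5-P2-Base: 25+4+11+25+37+18 = 120
Base-P1-P3-P5-P2-P4-Base: 25+4+14+37+30+17 = 127
Base-P1-P3-P5-P4-P2-Base: 25+4+14+25+30+18 = 116
Base-P1-P4-P2-P3-P5-Base: 25+15+30+23+14+26 = 133
Base-P1-P4-P2-P5-P3-Base: 25+15+30+37+14+21 = 142
… (46 more)
Base-P2-P1-P5-P3-P4-Base: 18+20+17+14+11+17 = 97  ← best
The minimum is 97.
One optimal route: Base → P2 → P1 → P5 → P3 → P4 → Base (or its reverse).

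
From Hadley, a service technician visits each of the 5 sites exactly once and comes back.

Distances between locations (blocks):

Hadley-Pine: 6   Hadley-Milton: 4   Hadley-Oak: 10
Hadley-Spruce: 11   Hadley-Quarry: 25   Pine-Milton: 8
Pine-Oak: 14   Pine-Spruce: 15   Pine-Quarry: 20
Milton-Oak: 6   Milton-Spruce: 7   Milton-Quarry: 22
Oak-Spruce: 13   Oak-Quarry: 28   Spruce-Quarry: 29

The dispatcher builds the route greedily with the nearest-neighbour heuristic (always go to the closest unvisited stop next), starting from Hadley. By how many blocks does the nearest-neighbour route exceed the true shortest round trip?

From Hadley: Milton=4, Pine=6, Oak=10, Spruce=11, Quarry=25 → choose Milton (4).
From Milton: Oak=6, Spruce=7, Pine=8, Quarry=22 → choose Oak (6).
From Oak: Spruce=13, Pine=14, Quarry=28 → choose Spruce (13).
From Spruce: Pine=15, Quarry=29 → choose Pine (15).
From Pine: Quarry=20 → choose Quarry (20).
NN route Hadley → Milton → Oak → Spruce → Pine → Quarry → Hadley costs 83.
Optimal: Hadley → Pine → Quarry → Milton → Oak → Spruce → Hadley costs 78 (by enumerating all 60 distinct tours).
Excess = 83 − 78 = 5.

Excess over optimum: 5 blocks.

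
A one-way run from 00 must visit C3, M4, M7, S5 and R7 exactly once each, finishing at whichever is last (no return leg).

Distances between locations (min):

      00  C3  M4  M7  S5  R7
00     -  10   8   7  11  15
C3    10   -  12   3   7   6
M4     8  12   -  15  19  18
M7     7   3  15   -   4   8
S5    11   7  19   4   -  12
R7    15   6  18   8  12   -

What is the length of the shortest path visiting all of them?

Minimum one-way distance = 38 min.

There are 5! = 120 possible orderings.
00→C3→M4→M7→S5→R7: 10+12+15+4+12 = 53
00→C3→M4→M7→R7→S5: 10+12+15+8+12 = 57
00→C3→M4→S5→M7→R7: 10+12+19+4+8 = 53
00→C3→M4→S5→R7→M7: 10+12+19+12+8 = 61
00→C3→M4→R7→M7→S5: 10+12+18+8+4 = 52
00→C3→M4→R7→S5→M7: 10+12+18+12+4 = 56
00→C3→M7→M4→S5→R7: 10+3+15+19+12 = 59
00→C3→M7→M4→R7→S5: 10+3+15+18+12 = 58
00→C3→M7→S5→M4→R7: 10+3+4+19+18 = 54
00→C3→M7→S5→R7→M4: 10+3+4+12+18 = 47
00→C3→M7→R7→M4→S5: 10+3+8+18+19 = 58
00→C3→M7→R7→S5→M4: 10+3+8+12+19 = 52
00→C3→S5→M4→M7→R7: 10+7+19+15+8 = 59
00→C3→S5→M4→R7→M7: 10+7+19+18+8 = 62
… (106 more)
00→M4→C3→R7→M7→S5: 8+12+6+8+4 = 38  ← best
The minimum is 38.
One shortest path: 00 → M4 → C3 → R7 → M7 → S5.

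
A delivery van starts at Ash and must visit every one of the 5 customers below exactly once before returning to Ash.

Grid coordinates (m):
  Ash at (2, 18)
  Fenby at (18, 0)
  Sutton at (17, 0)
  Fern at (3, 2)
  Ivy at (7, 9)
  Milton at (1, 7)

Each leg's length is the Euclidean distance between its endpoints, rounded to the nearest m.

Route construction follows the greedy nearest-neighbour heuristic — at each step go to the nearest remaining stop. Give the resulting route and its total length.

From Ash: distances to unvisited — Ivy=10, Milton=11, Fern=16, Sutton=23, Fenby=24. Nearest is Ivy (10).
From Ivy: distances to unvisited — Milton=6, Fern=8, Sutton=13, Fenby=14. Nearest is Milton (6).
From Milton: distances to unvisited — Fern=5, Sutton=17, Fenby=18. Nearest is Fern (5).
From Fern: distances to unvisited — Sutton=14, Fenby=15. Nearest is Sutton (14).
From Sutton: distances to unvisited — Fenby=1. Nearest is Fenby (1).
Return Fenby→Ash: 24.
Total = 10 + 6 + 5 + 14 + 1 + 24 = 60.

60 m along Ash → Ivy → Milton → Fern → Sutton → Fenby → Ash.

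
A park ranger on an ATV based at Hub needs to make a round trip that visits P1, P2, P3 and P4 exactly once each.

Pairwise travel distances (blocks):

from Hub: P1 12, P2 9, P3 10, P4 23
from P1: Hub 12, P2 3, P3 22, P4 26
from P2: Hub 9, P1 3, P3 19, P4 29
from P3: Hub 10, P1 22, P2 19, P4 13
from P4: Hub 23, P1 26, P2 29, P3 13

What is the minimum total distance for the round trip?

Hub→P1→P2→P3→P4→Hub: 12+3+19+13+23 = 70
Hub→P1→P2→P4→P3→Hub: 12+3+29+13+10 = 67
Hub→P1→P3→P2→P4→Hub: 12+22+19+29+23 = 105
Hub→P1→P3→P4→P2→Hub: 12+22+13+29+9 = 85
Hub→P1→P4→P2→P3→Hub: 12+26+29+19+10 = 96
Hub→P1→P4→P3→P2→Hub: 12+26+13+19+9 = 79
Hub→P2→P1→P3→P4→Hub: 9+3+22+13+23 = 70
Hub→P2→P1→P4→P3→Hub: 9+3+26+13+10 = 61
Hub→P2→P3→P1→P4→Hub: 9+19+22+26+23 = 99
Hub→P2→P4→P1→P3→Hub: 9+29+26+22+10 = 96
Hub→P3→P1→P2→P4→Hub: 10+22+3+29+23 = 87
Hub→P3→P2→P1→P4→Hub: 10+19+3+26+23 = 81
The minimum is 61.
One optimal route: Hub → P2 → P1 → P4 → P3 → Hub (or its reverse).

Shortest round trip = 61 blocks.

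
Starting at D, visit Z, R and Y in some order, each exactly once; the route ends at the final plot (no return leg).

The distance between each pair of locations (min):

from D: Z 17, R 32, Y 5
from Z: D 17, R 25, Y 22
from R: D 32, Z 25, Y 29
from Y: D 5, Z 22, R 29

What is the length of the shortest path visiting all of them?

There are 3! = 6 possible orderings.
D - Z - R - Y: 17+25+29 = 71
D - Z - Y - R: 17+22+29 = 68
D - R - Z - Y: 32+25+22 = 79
D - R - Y - Z: 32+29+22 = 83
D - Y - Z - R: 5+22+25 = 52
D - Y - R - Z: 5+29+25 = 59
The minimum is 52.
One shortest path: D → Y → Z → R.

52 min — the minimum one-way total.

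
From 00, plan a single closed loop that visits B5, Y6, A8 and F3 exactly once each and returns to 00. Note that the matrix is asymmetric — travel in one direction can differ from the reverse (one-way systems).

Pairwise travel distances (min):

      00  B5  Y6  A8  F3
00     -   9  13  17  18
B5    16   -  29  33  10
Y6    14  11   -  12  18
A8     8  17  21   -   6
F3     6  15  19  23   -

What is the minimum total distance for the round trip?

58 min — the shortest possible round trip.

00 → B5 → Y6 → A8 → F3 → 00: 9+29+12+6+6 = 62
00 → B5 → Y6 → F3 → A8 → 00: 9+29+18+23+8 = 87
00 → B5 → A8 → Y6 → F3 → 00: 9+33+21+18+6 = 87
00 → B5 → A8 → F3 → Y6 → 00: 9+33+6+19+14 = 81
00 → B5 → F3 → Y6 → A8 → 00: 9+10+19+12+8 = 58
00 → B5 → F3 → A8 → Y6 → 00: 9+10+23+21+14 = 77
00 → Y6 → B5 → A8 → F3 → 00: 13+11+33+6+6 = 69
00 → Y6 → B5 → F3 → A8 → 00: 13+11+10+23+8 = 65
00 → Y6 → A8 → B5 → F3 → 00: 13+12+17+10+6 = 58
00 → Y6 → A8 → F3 → B5 → 00: 13+12+6+15+16 = 62
00 → Y6 → F3 → B5 → A8 → 00: 13+18+15+33+8 = 87
00 → Y6 → F3 → A8 → B5 → 00: 13+18+23+17+16 = 87
00 → A8 → B5 → Y6 → F3 → 00: 17+17+29+18+6 = 87
00 → A8 → B5 → F3 → Y6 → 00: 17+17+10+19+14 = 77
… (10 more)
The minimum is 58.
One optimal route: 00 → B5 → F3 → Y6 → A8 → 00.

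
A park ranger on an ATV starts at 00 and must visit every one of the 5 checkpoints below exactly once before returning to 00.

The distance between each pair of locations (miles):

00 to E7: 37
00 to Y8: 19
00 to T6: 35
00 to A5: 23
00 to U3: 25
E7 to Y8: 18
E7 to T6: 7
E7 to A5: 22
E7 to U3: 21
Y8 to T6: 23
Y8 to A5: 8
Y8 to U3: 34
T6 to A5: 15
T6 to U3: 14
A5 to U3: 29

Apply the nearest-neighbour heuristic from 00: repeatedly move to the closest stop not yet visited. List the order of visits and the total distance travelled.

Nearest-neighbour total = 95 miles; route 00 → Y8 → A5 → T6 → E7 → U3 → 00.

At 00 the remaining stops are Y8 19, A5 23, U3 25, T6 35, E7 37; go to Y8.
At Y8 the remaining stops are A5 8, E7 18, T6 23, U3 34; go to A5.
At A5 the remaining stops are T6 15, E7 22, U3 29; go to T6.
At T6 the remaining stops are E7 7, U3 14; go to E7.
At E7 the remaining stops are U3 21; go to U3.
Return U3→00: 25.
Total = 19 + 8 + 15 + 7 + 21 + 25 = 95.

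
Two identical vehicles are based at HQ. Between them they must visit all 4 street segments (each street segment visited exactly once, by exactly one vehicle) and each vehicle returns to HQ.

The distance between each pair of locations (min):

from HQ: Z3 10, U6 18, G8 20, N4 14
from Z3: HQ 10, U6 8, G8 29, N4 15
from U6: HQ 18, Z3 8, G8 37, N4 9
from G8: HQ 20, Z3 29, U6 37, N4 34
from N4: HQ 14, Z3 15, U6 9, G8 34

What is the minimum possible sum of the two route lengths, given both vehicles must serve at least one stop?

81 min — the smallest possible combined total.

Try each way of splitting the stops between the two vehicles (each non-empty) and, for each split, find the best tour for each vehicle:
  {Z3} + {U6, G8, N4}: 20 + 80 = 100
  {U6} + {Z3, G8, N4}: 36 + 78 = 114
  {Z3, U6} + {G8, N4}: 36 + 68 = 104
  {G8} + {Z3, U6, N4}: 40 + 41 = 81
  {Z3, G8} + {U6, N4}: 59 + 41 = 100
  {U6, G8} + {Z3, N4}: 75 + 39 = 114
  … (7 splits in total)
Best: vehicle 1 HQ → G8 → HQ = 40; vehicle 2 HQ → Z3 → U6 → N4 → HQ = 41; combined 81.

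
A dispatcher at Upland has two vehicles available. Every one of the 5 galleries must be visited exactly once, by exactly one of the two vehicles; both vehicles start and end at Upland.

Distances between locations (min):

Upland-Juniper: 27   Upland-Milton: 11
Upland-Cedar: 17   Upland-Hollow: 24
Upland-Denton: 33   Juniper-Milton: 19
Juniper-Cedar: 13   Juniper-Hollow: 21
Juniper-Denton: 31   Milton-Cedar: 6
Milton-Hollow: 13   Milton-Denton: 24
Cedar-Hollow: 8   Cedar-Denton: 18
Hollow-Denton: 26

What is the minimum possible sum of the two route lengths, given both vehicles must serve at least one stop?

129 min — the smallest possible combined total.

There are 2^4 − 1 = 15 ways to divide the 5 stops into two non-empty groups. For each, the best each vehicle can do is its own shortest tour through its group:
  {Juniper} + {Milton, Cedar, Hollow, Denton}: 54 + 83 = 137
  {Milton} + {Juniper, Cedar, Hollow, Denton}: 22 + 107 = 129
  {Juniper, Milton} + {Cedar, Hollow, Denton}: 57 + 83 = 140
  {Cedar} + {Juniper, Milton, Hollow, Denton}: 34 + 108 = 142
  {Juniper, Cedar} + {Milton, Hollow, Denton}: 57 + 83 = 140
  {Milton, Cedar} + {Juniper, Hollow, Denton}: 34 + 107 = 141
  … (15 splits in total)
Best: vehicle 1 Upland → Milton → Upland = 22; vehicle 2 Upland → Juniper → Cedar → Hollow → Denton → Upland = 107; combined 129.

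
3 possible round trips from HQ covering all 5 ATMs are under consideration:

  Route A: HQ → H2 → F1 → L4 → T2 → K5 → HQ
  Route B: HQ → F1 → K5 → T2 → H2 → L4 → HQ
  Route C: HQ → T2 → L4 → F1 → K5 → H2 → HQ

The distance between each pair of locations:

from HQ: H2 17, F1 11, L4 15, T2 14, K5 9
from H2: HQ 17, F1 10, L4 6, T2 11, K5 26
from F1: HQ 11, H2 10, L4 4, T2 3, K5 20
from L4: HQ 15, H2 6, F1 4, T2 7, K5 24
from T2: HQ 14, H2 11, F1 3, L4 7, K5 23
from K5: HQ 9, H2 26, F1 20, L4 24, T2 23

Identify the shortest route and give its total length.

Route A: 17 + 10 + 4 + 7 + 23 + 9 = 70
Route B: 11 + 20 + 23 + 11 + 6 + 15 = 86
Route C: 14 + 7 + 4 + 20 + 26 + 17 = 88

70 — Route A is the shortest.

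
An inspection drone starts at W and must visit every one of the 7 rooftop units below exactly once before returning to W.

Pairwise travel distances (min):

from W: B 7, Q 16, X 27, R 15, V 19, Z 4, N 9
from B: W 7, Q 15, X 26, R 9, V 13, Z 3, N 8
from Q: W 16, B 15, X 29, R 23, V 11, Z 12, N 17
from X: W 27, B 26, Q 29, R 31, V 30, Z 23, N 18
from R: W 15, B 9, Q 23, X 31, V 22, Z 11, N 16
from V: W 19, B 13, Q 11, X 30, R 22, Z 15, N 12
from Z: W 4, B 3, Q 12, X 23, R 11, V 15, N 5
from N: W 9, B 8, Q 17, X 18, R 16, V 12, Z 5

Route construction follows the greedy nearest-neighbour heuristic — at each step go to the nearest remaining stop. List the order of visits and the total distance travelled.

At W the remaining stops are Z 4, B 7, N 9, R 15, Q 16, V 19, X 27; go to Z.
At Z the remaining stops are B 3, N 5, R 11, Q 12, V 15, X 23; go to B.
At B the remaining stops are N 8, R 9, V 13, Q 15, X 26; go to N.
At N the remaining stops are V 12, R 16, Q 17, X 18; go to V.
At V the remaining stops are Q 11, R 22, X 30; go to Q.
At Q the remaining stops are R 23, X 29; go to R.
At R the remaining stops are X 31; go to X.
Return X→W: 27.
Total = 4 + 3 + 8 + 12 + 11 + 23 + 31 + 27 = 119.

119 min along W → Z → B → N → V → Q → R → X → W.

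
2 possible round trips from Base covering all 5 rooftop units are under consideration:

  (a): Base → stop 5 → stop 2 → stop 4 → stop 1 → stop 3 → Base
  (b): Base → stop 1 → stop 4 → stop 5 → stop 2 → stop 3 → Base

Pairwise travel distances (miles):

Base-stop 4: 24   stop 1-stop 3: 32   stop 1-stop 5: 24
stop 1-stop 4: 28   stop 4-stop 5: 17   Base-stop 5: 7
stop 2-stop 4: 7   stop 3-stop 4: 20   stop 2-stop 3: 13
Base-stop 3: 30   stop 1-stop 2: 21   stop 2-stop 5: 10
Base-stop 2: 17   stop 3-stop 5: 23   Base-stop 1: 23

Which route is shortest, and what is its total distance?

(a): 7 + 10 + 7 + 28 + 32 + 30 = 114
(b): 23 + 28 + 17 + 10 + 13 + 30 = 121

114 miles — (a) is the shortest.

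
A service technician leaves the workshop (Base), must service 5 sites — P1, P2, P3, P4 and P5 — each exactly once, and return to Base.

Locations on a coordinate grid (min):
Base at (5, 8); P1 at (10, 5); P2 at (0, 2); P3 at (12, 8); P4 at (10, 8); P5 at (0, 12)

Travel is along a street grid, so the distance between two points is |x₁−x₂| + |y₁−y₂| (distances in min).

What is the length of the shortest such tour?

44 min — the shortest possible round trip.

With 5 stops there are 5!/2 = 60 distinct round trips (a route and its reverse cost the same).
Base → P1 → P2 → P3 → P4 → P5 → Base: 8+13+18+2+14+9 = 64
Base → P1 → P2 → P3 → P5 → P4 → Base: 8+13+18+16+14+5 = 74
Base → P1 → P2 → P4 → P3 → P5 → Base: 8+13+16+2+16+9 = 64
Base → P1 → P2 → P4 → P5 → P3 → Base: 8+13+16+14+16+7 = 74
Base → P1 → P2 → P5 → P3 → P4 → Base: 8+13+10+16+2+5 = 54
Base → P1 → P2 → P5 → P4 → P3 → Base: 8+13+10+14+2+7 = 54
Base → P1 → P3 → P2 → P4 → P5 → Base: 8+5+18+16+14+9 = 70
Base → P1 → P3 → P2 → P5 → P4 → Base: 8+5+18+10+14+5 = 60
Base → P1 → P3 → P4 → P2 → P5 → Base: 8+5+2+16+10+9 = 50
Base → P1 → P3 → P4 → P5 → P2 → Base: 8+5+2+14+10+11 = 50
Base → P1 → P3 → P5 → P2 → P4 → Base: 8+5+16+10+16+5 = 60
Base → P1 → P3 → P5 → P4 → P2 → Base: 8+5+16+14+16+11 = 70
Base → P1 → P4 → P2 → P3 → P5 → Base: 8+3+16+18+16+9 = 70
Base → P1 → P4 → P2 → P5 → P3 → Base: 8+3+16+10+16+7 = 60
… (46 more)
Base → P3 → P4 → P1 → P2 → P5 → Base: 7+2+3+13+10+9 = 44  ← best
The minimum is 44.
One optimal route: Base → P3 → P4 → P1 → P2 → P5 → Base (or its reverse).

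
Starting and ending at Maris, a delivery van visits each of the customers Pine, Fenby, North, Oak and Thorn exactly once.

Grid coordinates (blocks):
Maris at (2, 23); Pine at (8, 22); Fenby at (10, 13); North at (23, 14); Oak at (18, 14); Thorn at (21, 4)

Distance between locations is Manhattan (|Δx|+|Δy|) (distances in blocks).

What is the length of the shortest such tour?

Shortest round trip = 80 blocks.

There are 60 distinct closed tours to check (reversals are equivalent).
Maris→Pine→Fenby→North→Oak→Thorn→Maris: 7+11+14+5+13+38 = 88
Maris→Pine→Fenby→North→Thorn→Oak→Maris: 7+11+14+12+13+25 = 82
Maris→Pine→Fenby→Oak→North→Thorn→Maris: 7+11+9+5+12+38 = 82
Maris→Pine→Fenby→Oak→Thorn→North→Maris: 7+11+9+13+12+30 = 82
Maris→Pine→Fenby→Thorn→North→Oak→Maris: 7+11+20+12+5+25 = 80
Maris→Pine→Fenby→Thorn→Oak→North→Maris: 7+11+20+13+5+30 = 86
Maris→Pine→North→Fenby→Oak→Thorn→Maris: 7+23+14+9+13+38 = 104
Maris→Pine→North→Fenby→Thorn→Oak→Maris: 7+23+14+20+13+25 = 102
Maris→Pine→North→Oak→Fenby→Thorn→Maris: 7+23+5+9+20+38 = 102
Maris→Pine→North→Oak→Thorn→Fenby→Maris: 7+23+5+13+20+18 = 86
Maris→Pine→North→Thorn→Fenby→Oak→Maris: 7+23+12+20+9+25 = 96
Maris→Pine→North→Thorn→Oak→Fenby→Maris: 7+23+12+13+9+18 = 82
Maris→Pine→Oak→Fenby→North→Thorn→Maris: 7+18+9+14+12+38 = 98
Maris→Pine→Oak→Fenby→Thorn→North→Maris: 7+18+9+20+12+30 = 96
… (46 more)
The minimum is 80.
One optimal route: Maris → Pine → Fenby → Thorn → North → Oak → Maris (or its reverse).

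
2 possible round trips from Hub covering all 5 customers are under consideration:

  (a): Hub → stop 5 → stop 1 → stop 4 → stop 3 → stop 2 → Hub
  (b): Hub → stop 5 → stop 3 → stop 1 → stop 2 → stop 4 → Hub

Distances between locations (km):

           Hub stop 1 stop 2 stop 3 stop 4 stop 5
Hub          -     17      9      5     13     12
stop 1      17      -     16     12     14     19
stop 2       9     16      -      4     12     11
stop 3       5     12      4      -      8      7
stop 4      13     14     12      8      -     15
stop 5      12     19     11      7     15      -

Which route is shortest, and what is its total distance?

Shortest is (a), total 66 km.

(a): 12 + 19 + 14 + 8 + 4 + 9 = 66
(b): 12 + 7 + 12 + 16 + 12 + 13 = 72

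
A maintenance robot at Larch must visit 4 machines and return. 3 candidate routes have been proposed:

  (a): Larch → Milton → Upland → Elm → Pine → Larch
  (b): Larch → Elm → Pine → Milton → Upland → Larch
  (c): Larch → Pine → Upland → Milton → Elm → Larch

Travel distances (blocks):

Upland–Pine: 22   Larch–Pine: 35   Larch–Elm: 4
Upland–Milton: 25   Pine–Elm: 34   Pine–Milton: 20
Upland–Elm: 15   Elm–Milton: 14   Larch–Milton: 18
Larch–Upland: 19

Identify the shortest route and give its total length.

Shortest is (c), total 100 blocks.

(a): 18 + 25 + 15 + 34 + 35 = 127
(b): 4 + 34 + 20 + 25 + 19 = 102
(c): 35 + 22 + 25 + 14 + 4 = 100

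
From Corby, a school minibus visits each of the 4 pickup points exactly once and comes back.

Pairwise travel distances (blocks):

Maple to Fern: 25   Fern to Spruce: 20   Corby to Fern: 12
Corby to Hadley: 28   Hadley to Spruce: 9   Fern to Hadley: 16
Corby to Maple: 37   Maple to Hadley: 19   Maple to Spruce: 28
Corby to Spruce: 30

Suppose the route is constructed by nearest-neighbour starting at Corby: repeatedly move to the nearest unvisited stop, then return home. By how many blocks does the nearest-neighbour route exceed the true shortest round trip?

Corby: Fern=12, Hadley=28, Spruce=30, Maple=37 ⇒ Fern
Fern: Hadley=16, Spruce=20, Maple=25 ⇒ Hadley
Hadley: Spruce=9, Maple=19 ⇒ Spruce
Spruce: Maple=28 ⇒ Maple
NN route Corby → Fern → Hadley → Spruce → Maple → Corby costs 102.
Optimal: Corby → Fern → Maple → Hadley → Spruce → Corby costs 95 (by enumerating all 12 distinct tours).
Excess = 102 − 95 = 7.

The nearest-neighbour route is 7 blocks longer than optimal.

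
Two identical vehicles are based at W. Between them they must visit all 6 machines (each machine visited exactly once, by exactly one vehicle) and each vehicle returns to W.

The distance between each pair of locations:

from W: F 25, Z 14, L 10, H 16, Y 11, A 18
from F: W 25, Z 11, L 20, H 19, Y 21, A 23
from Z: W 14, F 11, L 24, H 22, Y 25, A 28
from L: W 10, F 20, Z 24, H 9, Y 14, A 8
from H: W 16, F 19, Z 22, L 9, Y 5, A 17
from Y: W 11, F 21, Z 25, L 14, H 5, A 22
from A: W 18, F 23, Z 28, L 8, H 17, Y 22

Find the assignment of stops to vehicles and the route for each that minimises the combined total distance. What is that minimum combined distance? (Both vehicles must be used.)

Try each way of splitting the stops between the two vehicles (each non-empty) and, for each split, find the best tour for each vehicle:
  {F} + {Z, L, H, Y, A}: 50 + 75 = 125
  {Z} + {F, L, H, Y, A}: 28 + 76 = 104
  {F, Z} + {L, H, Y, A}: 50 + 51 = 101
  {L} + {F, Z, H, Y, A}: 20 + 81 = 101
  {F, L} + {Z, H, Y, A}: 55 + 75 = 130
  {Z, L} + {F, H, Y, A}: 48 + 76 = 124
  … (31 splits in total)
  {F, Z, H, Y} + {L, A}: 60 + 36 = 96  ← best
Best: vehicle 1 W → Z → F → H → Y → W = 60; vehicle 2 W → L → A → W = 36; combined 96.

96 — the smallest possible combined total.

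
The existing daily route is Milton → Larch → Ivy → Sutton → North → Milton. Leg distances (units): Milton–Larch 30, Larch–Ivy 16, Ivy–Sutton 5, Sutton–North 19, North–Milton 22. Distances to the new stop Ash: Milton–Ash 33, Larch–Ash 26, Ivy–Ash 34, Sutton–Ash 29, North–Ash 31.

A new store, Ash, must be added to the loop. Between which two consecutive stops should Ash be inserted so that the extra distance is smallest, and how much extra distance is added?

Adding 29 by placing Ash on the Milton–Larch leg.

Insertion cost between consecutive stops i–j is d(i,Ash) + d(Ash,j) − d(i,j):
  between Milton and Larch: 33 + 26 − 30 = 29
  between Larch and Ivy: 26 + 34 − 16 = 44
  between Ivy and Sutton: 34 + 29 − 5 = 58
  between Sutton and North: 29 + 31 − 19 = 41
  between North and Milton: 31 + 33 − 22 = 42
Cheapest insertion is between Milton and Larch, adding 29.
New total = 92 + 29 = 121.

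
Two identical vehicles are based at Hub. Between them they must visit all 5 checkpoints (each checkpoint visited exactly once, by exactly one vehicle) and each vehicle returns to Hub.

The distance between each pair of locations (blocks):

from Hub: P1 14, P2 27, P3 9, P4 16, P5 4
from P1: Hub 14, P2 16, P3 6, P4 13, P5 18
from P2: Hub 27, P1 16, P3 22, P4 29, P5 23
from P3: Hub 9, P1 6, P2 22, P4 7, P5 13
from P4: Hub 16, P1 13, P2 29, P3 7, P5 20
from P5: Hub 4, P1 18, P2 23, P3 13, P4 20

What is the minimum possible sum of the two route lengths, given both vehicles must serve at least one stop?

Minimum combined distance: 80 blocks.

Check every non-empty split of the stops between the two vehicles; for each half take its own optimal tour:
  {P1} + {P2, P3, P4, P5}: 28 + 72 = 100
  {P2} + {P1, P3, P4, P5}: 54 + 51 = 105
  {P1, P2} + {P3, P4, P5}: 57 + 40 = 97
  {P3} + {P1, P2, P4, P5}: 18 + 72 = 90
  {P1, P3} + {P2, P4, P5}: 29 + 72 = 101
  {P2, P3} + {P1, P4, P5}: 58 + 51 = 109
  … (15 splits in total)
  {P1, P2, P3, P4} + {P5}: 72 + 8 = 80  ← best
Best: vehicle 1 Hub → P2 → P1 → P3 → P4 → Hub = 72; vehicle 2 Hub → P5 → Hub = 8; combined 80.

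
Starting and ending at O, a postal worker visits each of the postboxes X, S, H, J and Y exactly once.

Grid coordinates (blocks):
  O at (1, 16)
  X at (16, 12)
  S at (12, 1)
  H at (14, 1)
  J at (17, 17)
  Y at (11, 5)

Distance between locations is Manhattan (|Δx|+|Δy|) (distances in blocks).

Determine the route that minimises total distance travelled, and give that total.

Minimum total distance: 64 blocks.

With 5 stops there are 5!/2 = 60 distinct round trips (a route and its reverse cost the same).
O - X - S - H - J - Y - O: 19+15+2+19+18+21 = 94
O - X - S - H - Y - J - O: 19+15+2+7+18+17 = 78
O - X - S - J - H - Y - O: 19+15+21+19+7+21 = 102
O - X - S - J - Y - H - O: 19+15+21+18+7+28 = 108
O - X - S - Y - H - J - O: 19+15+5+7+19+17 = 82
O - X - S - Y - J - H - O: 19+15+5+18+19+28 = 104
O - X - H - S - J - Y - O: 19+13+2+21+18+21 = 94
O - X - H - S - Y - J - O: 19+13+2+5+18+17 = 74
O - X - H - J - S - Y - O: 19+13+19+21+5+21 = 98
O - X - H - J - Y - S - O: 19+13+19+18+5+26 = 100
O - X - H - Y - S - J - O: 19+13+7+5+21+17 = 82
O - X - H - Y - J - S - O: 19+13+7+18+21+26 = 104
O - X - J - S - H - Y - O: 19+6+21+2+7+21 = 76
O - X - J - S - Y - H - O: 19+6+21+5+7+28 = 86
… (46 more)
O - J - X - H - S - Y - O: 17+6+13+2+5+21 = 64  ← best
The minimum is 64.
One optimal route: O → J → X → H → S → Y → O (or its reverse).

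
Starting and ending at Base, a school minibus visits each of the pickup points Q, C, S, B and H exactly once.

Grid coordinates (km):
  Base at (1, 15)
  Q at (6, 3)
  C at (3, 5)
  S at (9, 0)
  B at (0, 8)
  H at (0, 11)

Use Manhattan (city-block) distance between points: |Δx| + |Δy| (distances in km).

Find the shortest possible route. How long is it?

Minimum total distance: 48 km.

There are 60 distinct closed tours to check (reversals are equivalent).
Base-Q-C-S-B-H-Base: 17+5+11+17+3+5 = 58
Base-Q-C-S-H-B-Base: 17+5+11+20+3+8 = 64
Base-Q-C-B-S-H-Base: 17+5+6+17+20+5 = 70
Base-Q-C-B-H-S-Base: 17+5+6+3+20+23 = 74
Base-Q-C-H-S-B-Base: 17+5+9+20+17+8 = 76
Base-Q-C-H-B-S-Base: 17+5+9+3+17+23 = 74
Base-Q-S-C-B-H-Base: 17+6+11+6+3+5 = 48
Base-Q-S-C-H-B-Base: 17+6+11+9+3+8 = 54
Base-Q-S-B-C-H-Base: 17+6+17+6+9+5 = 60
Base-Q-S-B-H-C-Base: 17+6+17+3+9+12 = 64
Base-Q-S-H-C-B-Base: 17+6+20+9+6+8 = 66
Base-Q-S-H-B-C-Base: 17+6+20+3+6+12 = 64
Base-Q-B-C-S-H-Base: 17+11+6+11+20+5 = 70
Base-Q-B-C-H-S-Base: 17+11+6+9+20+23 = 86
… (46 more)
The minimum is 48.
One optimal route: Base → Q → S → C → B → H → Base (or its reverse).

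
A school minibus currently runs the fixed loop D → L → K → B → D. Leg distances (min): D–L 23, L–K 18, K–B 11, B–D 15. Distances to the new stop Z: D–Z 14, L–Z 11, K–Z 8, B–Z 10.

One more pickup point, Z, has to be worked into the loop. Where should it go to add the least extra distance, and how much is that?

+1 min — insert Z between L and K.

Insertion cost between consecutive stops i–j is d(i,Z) + d(Z,j) − d(i,j):
  between D and L: 14 + 11 − 23 = 2
  between L and K: 11 + 8 − 18 = 1
  between K and B: 8 + 10 − 11 = 7
  between B and D: 10 + 14 − 15 = 9
Cheapest insertion is between L and K, adding 1.
New total = 67 + 1 = 68.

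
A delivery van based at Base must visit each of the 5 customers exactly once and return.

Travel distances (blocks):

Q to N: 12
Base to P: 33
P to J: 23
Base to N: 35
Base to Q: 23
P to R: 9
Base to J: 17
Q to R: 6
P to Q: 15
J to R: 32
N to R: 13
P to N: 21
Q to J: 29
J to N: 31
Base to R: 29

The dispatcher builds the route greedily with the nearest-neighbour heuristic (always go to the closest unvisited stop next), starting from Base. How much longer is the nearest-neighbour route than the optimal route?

Excess over optimum: 5 blocks.

From Base: J=17, Q=23, R=29, P=33, N=35 → choose J (17).
From J: P=23, Q=29, N=31, R=32 → choose P (23).
From P: R=9, Q=15, N=21 → choose R (9).
From R: Q=6, N=13 → choose Q (6).
From Q: N=12 → choose N (12).
NN route Base → J → P → R → Q → N → Base costs 102.
Optimal: Base → Q → N → R → P → J → Base costs 97 (by enumerating all 60 distinct tours).
Excess = 102 − 97 = 5.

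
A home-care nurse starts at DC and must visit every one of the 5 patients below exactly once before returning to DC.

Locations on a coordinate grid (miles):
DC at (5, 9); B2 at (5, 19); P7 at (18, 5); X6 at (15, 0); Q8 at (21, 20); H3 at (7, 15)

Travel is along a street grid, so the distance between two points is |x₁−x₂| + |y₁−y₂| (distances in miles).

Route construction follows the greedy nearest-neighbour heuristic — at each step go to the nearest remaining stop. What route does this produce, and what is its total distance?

76 miles along DC → H3 → B2 → Q8 → P7 → X6 → DC.

From DC: distances to unvisited — H3=8, B2=10, P7=17, X6=19, Q8=27. Nearest is H3 (8).
From H3: distances to unvisited — B2=6, Q8=19, P7=21, X6=23. Nearest is B2 (6).
From B2: distances to unvisited — Q8=17, P7=27, X6=29. Nearest is Q8 (17).
From Q8: distances to unvisited — P7=18, X6=26. Nearest is P7 (18).
From P7: distances to unvisited — X6=8. Nearest is X6 (8).
Return X6→DC: 19.
Total = 8 + 6 + 17 + 18 + 8 + 19 = 76.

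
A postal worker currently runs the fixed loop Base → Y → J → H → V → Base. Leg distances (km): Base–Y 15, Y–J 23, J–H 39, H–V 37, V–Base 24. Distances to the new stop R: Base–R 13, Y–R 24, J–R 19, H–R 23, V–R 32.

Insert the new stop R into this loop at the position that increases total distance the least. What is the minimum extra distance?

Minimum extra distance: 3 km, inserting R between J and H.

Insertion cost between consecutive stops i–j is d(i,R) + d(R,j) − d(i,j):
  between Base and Y: 13 + 24 − 15 = 22
  between Y and J: 24 + 19 − 23 = 20
  between J and H: 19 + 23 − 39 = 3
  between H and V: 23 + 32 − 37 = 18
  between V and Base: 32 + 13 − 24 = 21
Cheapest insertion is between J and H, adding 3.
New total = 138 + 3 = 141.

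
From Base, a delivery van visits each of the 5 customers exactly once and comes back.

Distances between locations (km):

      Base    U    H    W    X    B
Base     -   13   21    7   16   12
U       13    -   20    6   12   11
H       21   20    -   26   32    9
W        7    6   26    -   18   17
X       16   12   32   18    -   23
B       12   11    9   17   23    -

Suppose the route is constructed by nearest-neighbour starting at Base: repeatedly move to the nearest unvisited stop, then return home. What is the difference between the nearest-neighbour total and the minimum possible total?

From Base: W=7, B=12, U=13, X=16, H=21 → choose W (7).
From W: U=6, B=17, X=18, H=26 → choose U (6).
From U: B=11, X=12, H=20 → choose B (11).
From B: H=9, X=23 → choose H (9).
From H: X=32 → choose X (32).
NN route Base → W → U → B → H → X → Base costs 81.
Optimal: Base → H → B → U → X → W → Base costs 78 (by enumerating all 60 distinct tours).
Excess = 81 − 78 = 3.

3 km longer than the optimal tour.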